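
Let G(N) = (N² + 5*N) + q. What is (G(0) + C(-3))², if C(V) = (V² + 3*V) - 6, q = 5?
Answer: 1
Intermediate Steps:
C(V) = -6 + V² + 3*V
G(N) = 5 + N² + 5*N (G(N) = (N² + 5*N) + 5 = 5 + N² + 5*N)
(G(0) + C(-3))² = ((5 + 0² + 5*0) + (-6 + (-3)² + 3*(-3)))² = ((5 + 0 + 0) + (-6 + 9 - 9))² = (5 - 6)² = (-1)² = 1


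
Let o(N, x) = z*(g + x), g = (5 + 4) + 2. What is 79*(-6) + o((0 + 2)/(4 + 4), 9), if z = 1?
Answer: -454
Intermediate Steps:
g = 11 (g = 9 + 2 = 11)
o(N, x) = 11 + x (o(N, x) = 1*(11 + x) = 11 + x)
79*(-6) + o((0 + 2)/(4 + 4), 9) = 79*(-6) + (11 + 9) = -474 + 20 = -454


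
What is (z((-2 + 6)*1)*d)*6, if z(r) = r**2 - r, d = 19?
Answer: 1368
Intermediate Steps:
(z((-2 + 6)*1)*d)*6 = ((((-2 + 6)*1)*(-1 + (-2 + 6)*1))*19)*6 = (((4*1)*(-1 + 4*1))*19)*6 = ((4*(-1 + 4))*19)*6 = ((4*3)*19)*6 = (12*19)*6 = 228*6 = 1368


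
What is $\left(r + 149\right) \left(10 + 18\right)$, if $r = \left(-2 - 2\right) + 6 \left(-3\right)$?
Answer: $3556$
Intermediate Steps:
$r = -22$ ($r = \left(-2 - 2\right) - 18 = -4 - 18 = -22$)
$\left(r + 149\right) \left(10 + 18\right) = \left(-22 + 149\right) \left(10 + 18\right) = 127 \cdot 28 = 3556$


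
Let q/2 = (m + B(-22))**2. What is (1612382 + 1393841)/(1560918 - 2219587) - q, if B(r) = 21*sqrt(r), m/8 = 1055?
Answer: -8529631849977/59879 - 708960*I*sqrt(22) ≈ -1.4245e+8 - 3.3253e+6*I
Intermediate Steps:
m = 8440 (m = 8*1055 = 8440)
q = 2*(8440 + 21*I*sqrt(22))**2 (q = 2*(8440 + 21*sqrt(-22))**2 = 2*(8440 + 21*(I*sqrt(22)))**2 = 2*(8440 + 21*I*sqrt(22))**2 ≈ 1.4245e+8 + 3.3253e+6*I)
(1612382 + 1393841)/(1560918 - 2219587) - q = (1612382 + 1393841)/(1560918 - 2219587) - (142447796 + 708960*I*sqrt(22)) = 3006223/(-658669) + (-142447796 - 708960*I*sqrt(22)) = 3006223*(-1/658669) + (-142447796 - 708960*I*sqrt(22)) = -273293/59879 + (-142447796 - 708960*I*sqrt(22)) = -8529631849977/59879 - 708960*I*sqrt(22)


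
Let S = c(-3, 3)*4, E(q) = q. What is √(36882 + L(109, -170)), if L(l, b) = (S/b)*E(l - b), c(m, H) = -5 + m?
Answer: 3*√29650210/85 ≈ 192.18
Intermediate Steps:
S = -32 (S = (-5 - 3)*4 = -8*4 = -32)
L(l, b) = -32*(l - b)/b (L(l, b) = (-32/b)*(l - b) = -32*(l - b)/b)
√(36882 + L(109, -170)) = √(36882 + (32 - 32*109/(-170))) = √(36882 + (32 - 32*109*(-1/170))) = √(36882 + (32 + 1744/85)) = √(36882 + 4464/85) = √(3139434/85) = 3*√29650210/85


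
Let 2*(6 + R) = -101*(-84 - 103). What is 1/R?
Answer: 2/18875 ≈ 0.00010596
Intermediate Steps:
R = 18875/2 (R = -6 + (-101*(-84 - 103))/2 = -6 + (-101*(-187))/2 = -6 + (½)*18887 = -6 + 18887/2 = 18875/2 ≈ 9437.5)
1/R = 1/(18875/2) = 2/18875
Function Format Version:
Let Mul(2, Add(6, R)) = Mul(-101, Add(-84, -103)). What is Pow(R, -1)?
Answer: Rational(2, 18875) ≈ 0.00010596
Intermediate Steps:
R = Rational(18875, 2) (R = Add(-6, Mul(Rational(1, 2), Mul(-101, Add(-84, -103)))) = Add(-6, Mul(Rational(1, 2), Mul(-101, -187))) = Add(-6, Mul(Rational(1, 2), 18887)) = Add(-6, Rational(18887, 2)) = Rational(18875, 2) ≈ 9437.5)
Pow(R, -1) = Pow(Rational(18875, 2), -1) = Rational(2, 18875)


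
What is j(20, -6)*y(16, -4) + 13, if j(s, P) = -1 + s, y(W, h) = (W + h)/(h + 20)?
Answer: 109/4 ≈ 27.250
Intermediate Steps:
y(W, h) = (W + h)/(20 + h)
j(20, -6)*y(16, -4) + 13 = (-1 + 20)*((16 - 4)/(20 - 4)) + 13 = 19*(12/16) + 13 = 19*((1/16)*12) + 13 = 19*(¾) + 13 = 57/4 + 13 = 109/4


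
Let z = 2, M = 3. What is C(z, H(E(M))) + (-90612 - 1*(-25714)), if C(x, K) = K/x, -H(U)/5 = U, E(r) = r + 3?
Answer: -64913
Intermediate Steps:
E(r) = 3 + r
H(U) = -5*U
C(z, H(E(M))) + (-90612 - 1*(-25714)) = -5*(3 + 3)/2 + (-90612 - 1*(-25714)) = -5*6*(1/2) + (-90612 + 25714) = -30*1/2 - 64898 = -15 - 64898 = -64913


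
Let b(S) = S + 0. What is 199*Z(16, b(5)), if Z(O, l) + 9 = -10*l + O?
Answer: -8557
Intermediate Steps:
b(S) = S
Z(O, l) = -9 + O - 10*l (Z(O, l) = -9 + (-10*l + O) = -9 + (O - 10*l) = -9 + O - 10*l)
199*Z(16, b(5)) = 199*(-9 + 16 - 10*5) = 199*(-9 + 16 - 50) = 199*(-43) = -8557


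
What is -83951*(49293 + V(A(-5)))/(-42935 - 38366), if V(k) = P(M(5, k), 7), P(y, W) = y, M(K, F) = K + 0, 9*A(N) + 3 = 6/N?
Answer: 4138616398/81301 ≈ 50905.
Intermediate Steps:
A(N) = -1/3 + 2/(3*N) (A(N) = -1/3 + (6/N)/9 = -1/3 + 2/(3*N))
M(K, F) = K
V(k) = 5
-83951*(49293 + V(A(-5)))/(-42935 - 38366) = -83951*(49293 + 5)/(-42935 - 38366) = -83951/((-81301/49298)) = -83951/((-81301*1/49298)) = -83951/(-81301/49298) = -83951*(-49298/81301) = 4138616398/81301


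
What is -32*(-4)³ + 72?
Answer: 2120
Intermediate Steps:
-32*(-4)³ + 72 = -32*(-64) + 72 = 2048 + 72 = 2120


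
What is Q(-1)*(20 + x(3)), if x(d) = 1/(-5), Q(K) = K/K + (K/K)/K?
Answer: 0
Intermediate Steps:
Q(K) = 1 + 1/K
x(d) = -1/5
Q(-1)*(20 + x(3)) = ((1 - 1)/(-1))*(20 - 1/5) = -1*0*(99/5) = 0*(99/5) = 0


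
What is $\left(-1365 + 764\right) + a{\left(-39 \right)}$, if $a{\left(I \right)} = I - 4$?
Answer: $-644$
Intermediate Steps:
$a{\left(I \right)} = -4 + I$
$\left(-1365 + 764\right) + a{\left(-39 \right)} = \left(-1365 + 764\right) - 43 = -601 - 43 = -644$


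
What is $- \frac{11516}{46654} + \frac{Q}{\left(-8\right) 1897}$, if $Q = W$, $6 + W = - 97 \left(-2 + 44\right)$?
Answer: $\frac{973844}{44251319} \approx 0.022007$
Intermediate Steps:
$W = -4080$ ($W = -6 - 97 \left(-2 + 44\right) = -6 - 4074 = -4080$)
$Q = -4080$
$- \frac{11516}{46654} + \frac{Q}{\left(-8\right) 1897} = - \frac{11516}{46654} - \frac{4080}{\left(-8\right) 1897} = \left(-11516\right) \frac{1}{46654} - \frac{4080}{-15176} = - \frac{5758}{23327} - - \frac{510}{1897} = - \frac{5758}{23327} + \frac{510}{1897} = \frac{973844}{44251319}$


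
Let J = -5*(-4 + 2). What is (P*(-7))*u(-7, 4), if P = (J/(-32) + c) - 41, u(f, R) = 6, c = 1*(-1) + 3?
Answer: 13209/8 ≈ 1651.1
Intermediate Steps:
J = 10 (J = -5*(-2) = 10)
c = 2 (c = -1 + 3 = 2)
P = -629/16 (P = (10/(-32) + 2) - 41 = (10*(-1/32) + 2) - 41 = (-5/16 + 2) - 41 = 27/16 - 41 = -629/16 ≈ -39.313)
(P*(-7))*u(-7, 4) = -629/16*(-7)*6 = (4403/16)*6 = 13209/8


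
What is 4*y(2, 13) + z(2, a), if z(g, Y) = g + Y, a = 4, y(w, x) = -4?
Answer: -10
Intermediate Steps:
z(g, Y) = Y + g
4*y(2, 13) + z(2, a) = 4*(-4) + (4 + 2) = -16 + 6 = -10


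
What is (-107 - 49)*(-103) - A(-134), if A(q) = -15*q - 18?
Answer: 14076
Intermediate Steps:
A(q) = -18 - 15*q
(-107 - 49)*(-103) - A(-134) = (-107 - 49)*(-103) - (-18 - 15*(-134)) = -156*(-103) - (-18 + 2010) = 16068 - 1*1992 = 16068 - 1992 = 14076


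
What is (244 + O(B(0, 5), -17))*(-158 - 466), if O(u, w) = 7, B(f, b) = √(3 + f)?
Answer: -156624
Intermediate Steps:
(244 + O(B(0, 5), -17))*(-158 - 466) = (244 + 7)*(-158 - 466) = 251*(-624) = -156624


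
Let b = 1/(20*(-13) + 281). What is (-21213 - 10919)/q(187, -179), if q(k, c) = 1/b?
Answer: -32132/21 ≈ -1530.1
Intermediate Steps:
b = 1/21 (b = 1/(-260 + 281) = 1/21 ≈ 0.047619)
q(k, c) = 21 (q(k, c) = 1/(1/21) = 21)
(-21213 - 10919)/q(187, -179) = (-21213 - 10919)/21 = -32132*1/21 = -32132/21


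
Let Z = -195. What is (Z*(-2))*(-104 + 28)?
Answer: -29640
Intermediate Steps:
(Z*(-2))*(-104 + 28) = (-195*(-2))*(-104 + 28) = 390*(-76) = -29640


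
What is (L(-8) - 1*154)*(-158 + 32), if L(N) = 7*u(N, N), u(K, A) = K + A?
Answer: 33516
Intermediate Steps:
u(K, A) = A + K
L(N) = 14*N (L(N) = 7*(N + N) = 7*(2*N) = 14*N)
(L(-8) - 1*154)*(-158 + 32) = (14*(-8) - 1*154)*(-158 + 32) = (-112 - 154)*(-126) = -266*(-126) = 33516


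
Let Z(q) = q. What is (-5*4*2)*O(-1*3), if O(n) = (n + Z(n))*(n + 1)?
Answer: -480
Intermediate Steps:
O(n) = 2*n*(1 + n) (O(n) = (n + n)*(n + 1) = (2*n)*(1 + n) = 2*n*(1 + n))
(-5*4*2)*O(-1*3) = (-5*4*2)*(2*(-1*3)*(1 - 1*3)) = (-20*2)*(2*(-3)*(1 - 3)) = -80*(-3)*(-2) = -40*12 = -480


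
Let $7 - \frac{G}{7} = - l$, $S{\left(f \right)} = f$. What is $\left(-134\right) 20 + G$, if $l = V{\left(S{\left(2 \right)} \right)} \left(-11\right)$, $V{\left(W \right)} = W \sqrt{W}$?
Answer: $-2631 - 154 \sqrt{2} \approx -2848.8$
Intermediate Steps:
$V{\left(W \right)} = W^{\frac{3}{2}}$
$l = - 22 \sqrt{2}$ ($l = 2^{\frac{3}{2}} \left(-11\right) = 2 \sqrt{2} \left(-11\right) = - 22 \sqrt{2} \approx -31.113$)
$G = 49 - 154 \sqrt{2}$ ($G = 49 - 7 \left(- \left(-22\right) \sqrt{2}\right) = 49 - 7 \cdot 22 \sqrt{2} = 49 - 154 \sqrt{2} \approx -168.79$)
$\left(-134\right) 20 + G = \left(-134\right) 20 + \left(49 - 154 \sqrt{2}\right) = -2680 + \left(49 - 154 \sqrt{2}\right) = -2631 - 154 \sqrt{2}$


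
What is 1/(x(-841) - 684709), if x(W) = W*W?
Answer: 1/22572 ≈ 4.4303e-5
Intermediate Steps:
x(W) = W**2
1/(x(-841) - 684709) = 1/((-841)**2 - 684709) = 1/(707281 - 684709) = 1/22572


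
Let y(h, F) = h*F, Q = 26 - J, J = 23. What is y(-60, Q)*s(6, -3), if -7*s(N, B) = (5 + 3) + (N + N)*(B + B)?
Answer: -11520/7 ≈ -1645.7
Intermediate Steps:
Q = 3 (Q = 26 - 1*23 = 26 - 23 = 3)
s(N, B) = -8/7 - 4*B*N/7 (s(N, B) = -((5 + 3) + (N + N)*(B + B))/7 = -(8 + (2*N)*(2*B))/7 = -(8 + 4*B*N)/7 = -8/7 - 4*B*N/7)
y(h, F) = F*h
y(-60, Q)*s(6, -3) = (3*(-60))*(-8/7 - 4/7*(-3)*6) = -180*(-8/7 + 72/7) = -180*64/7 = -11520/7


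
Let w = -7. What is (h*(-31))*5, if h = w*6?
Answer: 6510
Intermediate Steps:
h = -42 (h = -7*6 = -42)
(h*(-31))*5 = -42*(-31)*5 = 1302*5 = 6510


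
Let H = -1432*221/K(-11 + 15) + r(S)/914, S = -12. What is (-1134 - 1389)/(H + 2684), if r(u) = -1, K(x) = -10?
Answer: -11530110/156893579 ≈ -0.073490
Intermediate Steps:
H = 144627699/4570 (H = -1432/((-10/221)) - 1/914 = -1432/((-10*1/221)) - 1*1/914 = -1432/(-10/221) - 1/914 = -1432*(-221/10) - 1/914 = 158236/5 - 1/914 = 144627699/4570 ≈ 31647.)
(-1134 - 1389)/(H + 2684) = (-1134 - 1389)/(144627699/4570 + 2684) = -2523/156893579/4570 = -2523*4570/156893579 = -11530110/156893579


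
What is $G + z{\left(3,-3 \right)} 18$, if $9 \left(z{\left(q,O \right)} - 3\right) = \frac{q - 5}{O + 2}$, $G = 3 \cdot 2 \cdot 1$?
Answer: $64$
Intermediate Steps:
$G = 6$ ($G = 6 \cdot 1 = 6$)
$z{\left(q,O \right)} = 3 + \frac{-5 + q}{9 \left(2 + O\right)}$ ($z{\left(q,O \right)} = 3 + \frac{\left(q - 5\right) \frac{1}{O + 2}}{9} = 3 + \frac{\left(-5 + q\right) \frac{1}{2 + O}}{9} = 3 + \frac{\frac{1}{2 + O} \left(-5 + q\right)}{9} = 3 + \frac{-5 + q}{9 \left(2 + O\right)}$)
$G + z{\left(3,-3 \right)} 18 = 6 + \frac{49 + 3 + 27 \left(-3\right)}{9 \left(2 - 3\right)} 18 = 6 + \frac{49 + 3 - 81}{9 \left(-1\right)} 18 = 6 + \frac{1}{9} \left(-1\right) \left(-29\right) 18 = 6 + \frac{29}{9} \cdot 18 = 6 + 58 = 64$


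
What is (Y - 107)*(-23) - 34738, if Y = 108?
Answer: -34761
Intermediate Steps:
(Y - 107)*(-23) - 34738 = (108 - 107)*(-23) - 34738 = 1*(-23) - 34738 = -23 - 34738 = -34761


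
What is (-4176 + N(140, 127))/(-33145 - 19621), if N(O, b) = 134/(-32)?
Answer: 66883/844256 ≈ 0.079221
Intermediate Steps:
N(O, b) = -67/16 (N(O, b) = 134*(-1/32) = -67/16)
(-4176 + N(140, 127))/(-33145 - 19621) = (-4176 - 67/16)/(-33145 - 19621) = -66883/16/(-52766) = -66883/16*(-1/52766) = 66883/844256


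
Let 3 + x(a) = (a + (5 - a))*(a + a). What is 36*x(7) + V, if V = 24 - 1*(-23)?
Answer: 2459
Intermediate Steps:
x(a) = -3 + 10*a (x(a) = -3 + (a + (5 - a))*(a + a) = -3 + 5*(2*a) = -3 + 10*a)
V = 47 (V = 24 + 23 = 47)
36*x(7) + V = 36*(-3 + 10*7) + 47 = 36*(-3 + 70) + 47 = 36*67 + 47 = 2412 + 47 = 2459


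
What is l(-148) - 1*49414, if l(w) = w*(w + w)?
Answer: -5606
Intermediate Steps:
l(w) = 2*w**2 (l(w) = w*(2*w) = 2*w**2)
l(-148) - 1*49414 = 2*(-148)**2 - 1*49414 = 2*21904 - 49414 = 43808 - 49414 = -5606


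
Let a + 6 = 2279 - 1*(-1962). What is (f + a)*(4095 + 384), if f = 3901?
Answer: 36441144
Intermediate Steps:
a = 4235 (a = -6 + (2279 - 1*(-1962)) = -6 + (2279 + 1962) = -6 + 4241 = 4235)
(f + a)*(4095 + 384) = (3901 + 4235)*(4095 + 384) = 8136*4479 = 36441144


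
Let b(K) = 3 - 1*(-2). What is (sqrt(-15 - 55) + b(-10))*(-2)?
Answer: -10 - 2*I*sqrt(70) ≈ -10.0 - 16.733*I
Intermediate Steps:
b(K) = 5 (b(K) = 3 + 2 = 5)
(sqrt(-15 - 55) + b(-10))*(-2) = (sqrt(-15 - 55) + 5)*(-2) = (sqrt(-70) + 5)*(-2) = (I*sqrt(70) + 5)*(-2) = (5 + I*sqrt(70))*(-2) = -10 - 2*I*sqrt(70)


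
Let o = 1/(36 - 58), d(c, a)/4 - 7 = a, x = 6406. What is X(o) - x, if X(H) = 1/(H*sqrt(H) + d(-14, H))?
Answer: -52784945206/8239969 + 22*I*sqrt(22)/8239969 ≈ -6406.0 + 1.2523e-5*I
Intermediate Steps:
d(c, a) = 28 + 4*a
o = -1/22 (o = 1/(-22) = -1/22 ≈ -0.045455)
X(H) = 1/(28 + H**(3/2) + 4*H) (X(H) = 1/(H*sqrt(H) + (28 + 4*H)) = 1/(H**(3/2) + (28 + 4*H)) = 1/(28 + H**(3/2) + 4*H))
X(o) - x = 1/(28 + (-1/22)**(3/2) + 4*(-1/22)) - 1*6406 = 1/(28 - I*sqrt(22)/484 - 2/11) - 6406 = 1/(306/11 - I*sqrt(22)/484) - 6406 = -6406 + 1/(306/11 - I*sqrt(22)/484)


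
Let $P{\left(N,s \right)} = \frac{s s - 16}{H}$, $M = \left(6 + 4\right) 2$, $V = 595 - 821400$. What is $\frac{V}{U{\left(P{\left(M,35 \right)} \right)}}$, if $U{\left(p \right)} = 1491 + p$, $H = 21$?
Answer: $- \frac{1149127}{2168} \approx -530.04$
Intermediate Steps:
$V = -820805$ ($V = 595 - 821400 = -820805$)
$M = 20$ ($M = 10 \cdot 2 = 20$)
$P{\left(N,s \right)} = - \frac{16}{21} + \frac{s^{2}}{21}$ ($P{\left(N,s \right)} = \frac{s s - 16}{21} = \left(s^{2} - 16\right) \frac{1}{21} = \left(-16 + s^{2}\right) \frac{1}{21} = - \frac{16}{21} + \frac{s^{2}}{21}$)
$\frac{V}{U{\left(P{\left(M,35 \right)} \right)}} = - \frac{820805}{1491 - \left(\frac{16}{21} - \frac{35^{2}}{21}\right)} = - \frac{820805}{1491 + \left(- \frac{16}{21} + \frac{1}{21} \cdot 1225\right)} = - \frac{820805}{1491 + \left(- \frac{16}{21} + \frac{175}{3}\right)} = - \frac{820805}{1491 + \frac{403}{7}} = - \frac{820805}{\frac{10840}{7}} = \left(-820805\right) \frac{7}{10840} = - \frac{1149127}{2168}$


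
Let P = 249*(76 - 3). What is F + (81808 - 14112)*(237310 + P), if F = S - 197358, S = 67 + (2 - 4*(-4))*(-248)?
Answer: 17295246197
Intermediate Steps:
S = -4397 (S = 67 + (2 + 16)*(-248) = 67 + 18*(-248) = 67 - 4464 = -4397)
P = 18177 (P = 249*73 = 18177)
F = -201755 (F = -4397 - 197358 = -201755)
F + (81808 - 14112)*(237310 + P) = -201755 + (81808 - 14112)*(237310 + 18177) = -201755 + 67696*255487 = -201755 + 17295447952 = 17295246197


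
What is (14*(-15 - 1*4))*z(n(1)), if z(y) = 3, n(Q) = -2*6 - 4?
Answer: -798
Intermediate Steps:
n(Q) = -16 (n(Q) = -12 - 4 = -16)
(14*(-15 - 1*4))*z(n(1)) = (14*(-15 - 1*4))*3 = (14*(-15 - 4))*3 = (14*(-19))*3 = -266*3 = -798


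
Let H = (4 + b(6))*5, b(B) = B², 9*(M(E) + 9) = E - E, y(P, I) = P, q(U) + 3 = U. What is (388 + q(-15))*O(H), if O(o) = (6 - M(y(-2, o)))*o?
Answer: 1110000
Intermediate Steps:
q(U) = -3 + U
M(E) = -9 (M(E) = -9 + (E - E)/9 = -9 + (⅑)*0 = -9 + 0 = -9)
H = 200 (H = (4 + 6²)*5 = (4 + 36)*5 = 40*5 = 200)
O(o) = 15*o (O(o) = (6 - 1*(-9))*o = (6 + 9)*o = 15*o)
(388 + q(-15))*O(H) = (388 + (-3 - 15))*(15*200) = (388 - 18)*3000 = 370*3000 = 1110000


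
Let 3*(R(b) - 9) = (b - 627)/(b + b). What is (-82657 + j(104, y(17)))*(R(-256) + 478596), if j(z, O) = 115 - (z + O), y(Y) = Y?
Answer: -60768725968069/1536 ≈ -3.9563e+10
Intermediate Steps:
R(b) = 9 + (-627 + b)/(6*b) (R(b) = 9 + ((b - 627)/(b + b))/3 = 9 + ((-627 + b)/((2*b)))/3 = 9 + ((-627 + b)*(1/(2*b)))/3 = 9 + ((-627 + b)/(2*b))/3 = 9 + (-627 + b)/(6*b))
j(z, O) = 115 - O - z (j(z, O) = 115 - (O + z) = 115 + (-O - z) = 115 - O - z)
(-82657 + j(104, y(17)))*(R(-256) + 478596) = (-82657 + (115 - 1*17 - 1*104))*((11/6)*(-57 + 5*(-256))/(-256) + 478596) = (-82657 + (115 - 17 - 104))*((11/6)*(-1/256)*(-57 - 1280) + 478596) = (-82657 - 6)*((11/6)*(-1/256)*(-1337) + 478596) = -82663*(14707/1536 + 478596) = -82663*735138163/1536 = -60768725968069/1536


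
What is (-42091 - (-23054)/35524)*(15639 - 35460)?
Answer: 14818354322115/17762 ≈ 8.3427e+8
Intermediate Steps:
(-42091 - (-23054)/35524)*(15639 - 35460) = (-42091 - (-23054)/35524)*(-19821) = (-42091 - 1*(-11527/17762))*(-19821) = (-42091 + 11527/17762)*(-19821) = -747608815/17762*(-19821) = 14818354322115/17762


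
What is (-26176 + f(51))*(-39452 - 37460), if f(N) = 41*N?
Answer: 1852425520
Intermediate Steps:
(-26176 + f(51))*(-39452 - 37460) = (-26176 + 41*51)*(-39452 - 37460) = (-26176 + 2091)*(-76912) = -24085*(-76912) = 1852425520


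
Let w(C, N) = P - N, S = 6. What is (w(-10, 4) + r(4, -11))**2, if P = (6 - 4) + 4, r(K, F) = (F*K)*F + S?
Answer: 242064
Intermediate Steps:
r(K, F) = 6 + K*F**2 (r(K, F) = (F*K)*F + 6 = K*F**2 + 6 = 6 + K*F**2)
P = 6 (P = 2 + 4 = 6)
w(C, N) = 6 - N
(w(-10, 4) + r(4, -11))**2 = ((6 - 1*4) + (6 + 4*(-11)**2))**2 = ((6 - 4) + (6 + 4*121))**2 = (2 + (6 + 484))**2 = (2 + 490)**2 = 492**2 = 242064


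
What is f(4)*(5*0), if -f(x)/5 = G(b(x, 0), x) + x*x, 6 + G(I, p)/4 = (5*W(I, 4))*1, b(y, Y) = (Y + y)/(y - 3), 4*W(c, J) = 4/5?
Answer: 0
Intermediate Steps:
W(c, J) = ⅕ (W(c, J) = (4/5)/4 = (4*(⅕))/4 = (¼)*(⅘) = ⅕)
b(y, Y) = (Y + y)/(-3 + y)
G(I, p) = -20 (G(I, p) = -24 + 4*((5*(⅕))*1) = -24 + 4*(1*1) = -24 + 4*1 = -24 + 4 = -20)
f(x) = 100 - 5*x² (f(x) = -5*(-20 + x*x) = -5*(-20 + x²) = 100 - 5*x²)
f(4)*(5*0) = (100 - 5*4²)*(5*0) = (100 - 5*16)*0 = (100 - 80)*0 = 20*0 = 0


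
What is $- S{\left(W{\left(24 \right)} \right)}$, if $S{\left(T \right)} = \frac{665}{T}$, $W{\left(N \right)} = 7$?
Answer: $-95$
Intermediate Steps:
$- S{\left(W{\left(24 \right)} \right)} = - \frac{665}{7} = \left(-1\right) 95 = -95$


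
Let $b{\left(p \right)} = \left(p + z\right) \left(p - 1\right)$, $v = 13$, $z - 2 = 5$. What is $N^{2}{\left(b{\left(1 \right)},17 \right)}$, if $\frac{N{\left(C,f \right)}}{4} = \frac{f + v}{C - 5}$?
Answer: $576$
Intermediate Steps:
$z = 7$ ($z = 2 + 5 = 7$)
$b{\left(p \right)} = \left(-1 + p\right) \left(7 + p\right)$ ($b{\left(p \right)} = \left(p + 7\right) \left(p - 1\right) = \left(7 + p\right) \left(-1 + p\right) = \left(-1 + p\right) \left(7 + p\right)$)
$N{\left(C,f \right)} = \frac{4 \left(13 + f\right)}{-5 + C}$ ($N{\left(C,f \right)} = 4 \frac{f + 13}{C - 5} = 4 \frac{13 + f}{-5 + C} = \frac{4 \left(13 + f\right)}{-5 + C}$)
$N^{2}{\left(b{\left(1 \right)},17 \right)} = \left(\frac{4 \left(13 + 17\right)}{-5 + \left(-7 + 1^{2} + 6 \cdot 1\right)}\right)^{2} = \left(4 \frac{1}{-5 + \left(-7 + 1 + 6\right)} 30\right)^{2} = \left(4 \frac{1}{-5 + 0} \cdot 30\right)^{2} = \left(4 \frac{1}{-5} \cdot 30\right)^{2} = \left(4 \left(- \frac{1}{5}\right) 30\right)^{2} = \left(-24\right)^{2} = 576$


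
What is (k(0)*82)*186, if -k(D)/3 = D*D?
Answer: 0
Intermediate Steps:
k(D) = -3*D² (k(D) = -3*D*D = -3*D²)
(k(0)*82)*186 = (-3*0²*82)*186 = (-3*0*82)*186 = (0*82)*186 = 0*186 = 0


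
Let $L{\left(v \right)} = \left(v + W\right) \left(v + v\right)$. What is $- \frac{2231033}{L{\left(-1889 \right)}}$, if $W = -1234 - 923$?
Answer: $- \frac{318719}{2183684} \approx -0.14595$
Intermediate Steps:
$W = -2157$
$L{\left(v \right)} = 2 v \left(-2157 + v\right)$ ($L{\left(v \right)} = \left(v - 2157\right) \left(v + v\right) = \left(-2157 + v\right) 2 v = 2 v \left(-2157 + v\right)$)
$- \frac{2231033}{L{\left(-1889 \right)}} = - \frac{2231033}{2 \left(-1889\right) \left(-2157 - 1889\right)} = - \frac{2231033}{2 \left(-1889\right) \left(-4046\right)} = - \frac{2231033}{15285788} = \left(-2231033\right) \frac{1}{15285788} = - \frac{318719}{2183684}$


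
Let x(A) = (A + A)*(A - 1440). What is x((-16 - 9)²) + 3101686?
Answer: 2082936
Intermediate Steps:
x(A) = 2*A*(-1440 + A) (x(A) = (2*A)*(-1440 + A) = 2*A*(-1440 + A))
x((-16 - 9)²) + 3101686 = 2*(-16 - 9)²*(-1440 + (-16 - 9)²) + 3101686 = 2*(-25)²*(-1440 + (-25)²) + 3101686 = 2*625*(-1440 + 625) + 3101686 = 2*625*(-815) + 3101686 = -1018750 + 3101686 = 2082936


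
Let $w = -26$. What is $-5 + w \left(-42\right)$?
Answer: $1087$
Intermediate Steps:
$-5 + w \left(-42\right) = -5 - -1092 = -5 + 1092 = 1087$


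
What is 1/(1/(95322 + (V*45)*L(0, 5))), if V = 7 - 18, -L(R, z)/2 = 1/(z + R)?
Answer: 95520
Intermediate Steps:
L(R, z) = -2/(R + z) (L(R, z) = -2/(z + R) = -2/(R + z))
V = -11
1/(1/(95322 + (V*45)*L(0, 5))) = 1/(1/(95322 + (-11*45)*(-2/(0 + 5)))) = 1/(1/(95322 - (-990)/5)) = 1/(1/(95322 - 495*(-⅖))) = 1/(1/(95322 + 198)) = 1/(1/95520) = 95520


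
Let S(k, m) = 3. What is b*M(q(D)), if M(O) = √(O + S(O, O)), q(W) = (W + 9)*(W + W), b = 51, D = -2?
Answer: 255*I ≈ 255.0*I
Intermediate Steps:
q(W) = 2*W*(9 + W) (q(W) = (9 + W)*(2*W) = 2*W*(9 + W))
M(O) = √(3 + O) (M(O) = √(O + 3) = √(3 + O))
b*M(q(D)) = 51*√(3 + 2*(-2)*(9 - 2)) = 51*√(3 + 2*(-2)*7) = 51*√(3 - 28) = 51*√(-25) = 51*(5*I) = 255*I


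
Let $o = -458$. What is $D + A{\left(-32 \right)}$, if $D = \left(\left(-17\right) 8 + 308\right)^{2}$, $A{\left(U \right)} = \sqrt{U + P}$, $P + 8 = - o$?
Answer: $29584 + \sqrt{418} \approx 29604.0$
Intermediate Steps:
$P = 450$ ($P = -8 - -458 = -8 + 458 = 450$)
$A{\left(U \right)} = \sqrt{450 + U}$ ($A{\left(U \right)} = \sqrt{U + 450} = \sqrt{450 + U}$)
$D = 29584$ ($D = \left(-136 + 308\right)^{2} = 172^{2} = 29584$)
$D + A{\left(-32 \right)} = 29584 + \sqrt{450 - 32} = 29584 + \sqrt{418}$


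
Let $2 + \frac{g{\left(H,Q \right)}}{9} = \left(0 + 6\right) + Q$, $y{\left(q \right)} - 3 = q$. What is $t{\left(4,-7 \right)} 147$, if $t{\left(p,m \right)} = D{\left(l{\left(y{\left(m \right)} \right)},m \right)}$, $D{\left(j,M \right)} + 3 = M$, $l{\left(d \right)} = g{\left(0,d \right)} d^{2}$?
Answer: $-1470$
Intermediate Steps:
$y{\left(q \right)} = 3 + q$
$g{\left(H,Q \right)} = 36 + 9 Q$ ($g{\left(H,Q \right)} = -18 + 9 \left(\left(0 + 6\right) + Q\right) = -18 + 9 \left(6 + Q\right) = -18 + \left(54 + 9 Q\right) = 36 + 9 Q$)
$l{\left(d \right)} = d^{2} \left(36 + 9 d\right)$ ($l{\left(d \right)} = \left(36 + 9 d\right) d^{2} = d^{2} \left(36 + 9 d\right)$)
$D{\left(j,M \right)} = -3 + M$
$t{\left(p,m \right)} = -3 + m$
$t{\left(4,-7 \right)} 147 = \left(-3 - 7\right) 147 = \left(-10\right) 147 = -1470$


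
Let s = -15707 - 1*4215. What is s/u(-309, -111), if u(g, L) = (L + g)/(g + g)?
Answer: -146569/5 ≈ -29314.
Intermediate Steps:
u(g, L) = (L + g)/(2*g) (u(g, L) = (L + g)/((2*g)) = (L + g)*(1/(2*g)) = (L + g)/(2*g))
s = -19922 (s = -15707 - 4215 = -19922)
s/u(-309, -111) = -19922*(-618/(-111 - 309)) = -19922/((½)*(-1/309)*(-420)) = -19922/70/103 = -19922*103/70 = -146569/5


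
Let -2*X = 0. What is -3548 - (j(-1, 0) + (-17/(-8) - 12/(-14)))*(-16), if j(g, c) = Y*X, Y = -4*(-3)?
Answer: -24502/7 ≈ -3500.3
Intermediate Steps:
Y = 12
X = 0 (X = -½*0 = 0)
j(g, c) = 0 (j(g, c) = 12*0 = 0)
-3548 - (j(-1, 0) + (-17/(-8) - 12/(-14)))*(-16) = -3548 - (0 + (-17/(-8) - 12/(-14)))*(-16) = -3548 - (0 + (-17*(-⅛) - 12*(-1/14)))*(-16) = -3548 - (0 + (17/8 + 6/7))*(-16) = -3548 - (0 + 167/56)*(-16) = -3548 - 167*(-16)/56 = -3548 - 1*(-334/7) = -3548 + 334/7 = -24502/7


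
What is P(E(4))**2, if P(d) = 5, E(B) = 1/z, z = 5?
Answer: 25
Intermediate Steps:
E(B) = 1/5
P(E(4))**2 = 5**2 = 25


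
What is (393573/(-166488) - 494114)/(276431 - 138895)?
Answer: -27421481735/7632697856 ≈ -3.5926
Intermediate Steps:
(393573/(-166488) - 494114)/(276431 - 138895) = (393573*(-1/166488) - 494114)/137536 = (-131191/55496 - 494114)*(1/137536) = -27421481735/55496*1/137536 = -27421481735/7632697856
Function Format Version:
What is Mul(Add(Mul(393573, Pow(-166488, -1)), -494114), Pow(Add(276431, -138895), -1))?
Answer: Rational(-27421481735, 7632697856) ≈ -3.5926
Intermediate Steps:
Mul(Add(Mul(393573, Pow(-166488, -1)), -494114), Pow(Add(276431, -138895), -1)) = Mul(Add(Mul(393573, Rational(-1, 166488)), -494114), Pow(137536, -1)) = Mul(Add(Rational(-131191, 55496), -494114), Rational(1, 137536)) = Mul(Rational(-27421481735, 55496), Rational(1, 137536)) = Rational(-27421481735, 7632697856)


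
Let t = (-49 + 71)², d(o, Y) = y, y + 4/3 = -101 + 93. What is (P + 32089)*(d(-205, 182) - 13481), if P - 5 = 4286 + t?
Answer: -497307648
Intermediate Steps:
y = -28/3 (y = -4/3 + (-101 + 93) = -4/3 - 8 = -28/3 ≈ -9.3333)
d(o, Y) = -28/3
t = 484 (t = 22² = 484)
P = 4775 (P = 5 + (4286 + 484) = 5 + 4770 = 4775)
(P + 32089)*(d(-205, 182) - 13481) = (4775 + 32089)*(-28/3 - 13481) = 36864*(-40471/3) = -497307648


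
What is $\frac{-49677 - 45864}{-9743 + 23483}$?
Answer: $- \frac{31847}{4580} \approx -6.9535$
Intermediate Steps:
$\frac{-49677 - 45864}{-9743 + 23483} = - \frac{95541}{13740} = \left(-95541\right) \frac{1}{13740} = - \frac{31847}{4580}$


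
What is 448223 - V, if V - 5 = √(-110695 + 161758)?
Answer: 448218 - √51063 ≈ 4.4799e+5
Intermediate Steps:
V = 5 + √51063 (V = 5 + √(-110695 + 161758) = 5 + √51063 ≈ 230.97)
448223 - V = 448223 - (5 + √51063) = 448223 + (-5 - √51063) = 448218 - √51063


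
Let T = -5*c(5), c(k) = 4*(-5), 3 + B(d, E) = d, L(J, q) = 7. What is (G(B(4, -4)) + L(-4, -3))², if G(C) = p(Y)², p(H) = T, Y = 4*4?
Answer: 100140049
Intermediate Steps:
B(d, E) = -3 + d
Y = 16
c(k) = -20
T = 100 (T = -5*(-20) = 100)
p(H) = 100
G(C) = 10000 (G(C) = 100² = 10000)
(G(B(4, -4)) + L(-4, -3))² = (10000 + 7)² = 10007² = 100140049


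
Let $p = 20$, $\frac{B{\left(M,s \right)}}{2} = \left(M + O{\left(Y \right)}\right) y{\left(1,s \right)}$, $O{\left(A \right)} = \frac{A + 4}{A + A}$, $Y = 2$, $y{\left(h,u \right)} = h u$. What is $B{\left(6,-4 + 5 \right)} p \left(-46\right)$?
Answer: $-13800$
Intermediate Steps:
$O{\left(A \right)} = \frac{4 + A}{2 A}$
$B{\left(M,s \right)} = 2 s \left(\frac{3}{2} + M\right)$ ($B{\left(M,s \right)} = 2 \left(M + \frac{4 + 2}{2 \cdot 2}\right) 1 s = 2 \left(M + \frac{1}{2} \cdot \frac{1}{2} \cdot 6\right) s = 2 \left(M + \frac{3}{2}\right) s = 2 \left(\frac{3}{2} + M\right) s = 2 s \left(\frac{3}{2} + M\right)$)
$B{\left(6,-4 + 5 \right)} p \left(-46\right) = \left(-4 + 5\right) \left(3 + 2 \cdot 6\right) 20 \left(-46\right) = 1 \left(3 + 12\right) 20 \left(-46\right) = 1 \cdot 15 \cdot 20 \left(-46\right) = 15 \cdot 20 \left(-46\right) = 300 \left(-46\right) = -13800$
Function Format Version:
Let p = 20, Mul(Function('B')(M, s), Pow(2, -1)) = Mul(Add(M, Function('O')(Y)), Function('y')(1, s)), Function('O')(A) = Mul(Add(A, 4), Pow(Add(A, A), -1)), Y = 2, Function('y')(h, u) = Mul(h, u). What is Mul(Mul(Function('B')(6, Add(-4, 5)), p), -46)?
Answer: -13800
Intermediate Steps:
Function('O')(A) = Mul(Rational(1, 2), Pow(A, -1), Add(4, A)) (Function('O')(A) = Mul(Add(4, A), Pow(Mul(2, A), -1)) = Mul(Add(4, A), Mul(Rational(1, 2), Pow(A, -1))) = Mul(Rational(1, 2), Pow(A, -1), Add(4, A)))
Function('B')(M, s) = Mul(2, s, Add(Rational(3, 2), M)) (Function('B')(M, s) = Mul(2, Mul(Add(M, Mul(Rational(1, 2), Pow(2, -1), Add(4, 2))), Mul(1, s))) = Mul(2, Mul(Add(M, Mul(Rational(1, 2), Rational(1, 2), 6)), s)) = Mul(2, Mul(Add(M, Rational(3, 2)), s)) = Mul(2, Mul(Add(Rational(3, 2), M), s)) = Mul(2, Mul(s, Add(Rational(3, 2), M))) = Mul(2, s, Add(Rational(3, 2), M)))
Mul(Mul(Function('B')(6, Add(-4, 5)), p), -46) = Mul(Mul(Mul(Add(-4, 5), Add(3, Mul(2, 6))), 20), -46) = Mul(Mul(Mul(1, Add(3, 12)), 20), -46) = Mul(Mul(Mul(1, 15), 20), -46) = Mul(Mul(15, 20), -46) = Mul(300, -46) = -13800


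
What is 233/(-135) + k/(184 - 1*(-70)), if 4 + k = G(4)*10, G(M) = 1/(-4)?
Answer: -120119/68580 ≈ -1.7515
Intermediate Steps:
G(M) = -¼
k = -13/2 (k = -4 - ¼*10 = -4 - 5/2 = -13/2 ≈ -6.5000)
233/(-135) + k/(184 - 1*(-70)) = 233/(-135) - 13/(2*(184 - 1*(-70))) = 233*(-1/135) - 13/(2*(184 + 70)) = -233/135 - 13/2/254 = -233/135 - 13/2*1/254 = -233/135 - 13/508 = -120119/68580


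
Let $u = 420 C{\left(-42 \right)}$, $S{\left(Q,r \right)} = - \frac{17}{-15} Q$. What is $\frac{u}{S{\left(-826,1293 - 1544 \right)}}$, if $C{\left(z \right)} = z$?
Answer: $\frac{18900}{1003} \approx 18.843$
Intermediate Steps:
$S{\left(Q,r \right)} = \frac{17 Q}{15}$ ($S{\left(Q,r \right)} = \left(-17\right) \left(- \frac{1}{15}\right) Q = \frac{17 Q}{15}$)
$u = -17640$ ($u = 420 \left(-42\right) = -17640$)
$\frac{u}{S{\left(-826,1293 - 1544 \right)}} = - \frac{17640}{\frac{17}{15} \left(-826\right)} = - \frac{17640}{- \frac{14042}{15}} = \left(-17640\right) \left(- \frac{15}{14042}\right) = \frac{18900}{1003}$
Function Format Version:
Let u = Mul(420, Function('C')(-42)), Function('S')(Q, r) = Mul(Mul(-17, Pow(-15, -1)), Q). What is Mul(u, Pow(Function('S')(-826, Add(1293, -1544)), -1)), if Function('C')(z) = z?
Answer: Rational(18900, 1003) ≈ 18.843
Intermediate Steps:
Function('S')(Q, r) = Mul(Rational(17, 15), Q) (Function('S')(Q, r) = Mul(Mul(-17, Rational(-1, 15)), Q) = Mul(Rational(17, 15), Q))
u = -17640 (u = Mul(420, -42) = -17640)
Mul(u, Pow(Function('S')(-826, Add(1293, -1544)), -1)) = Mul(-17640, Pow(Mul(Rational(17, 15), -826), -1)) = Mul(-17640, Pow(Rational(-14042, 15), -1)) = Mul(-17640, Rational(-15, 14042)) = Rational(18900, 1003)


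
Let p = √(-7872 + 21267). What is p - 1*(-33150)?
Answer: 33150 + √13395 ≈ 33266.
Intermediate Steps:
p = √13395 ≈ 115.74
p - 1*(-33150) = √13395 - 1*(-33150) = √13395 + 33150 = 33150 + √13395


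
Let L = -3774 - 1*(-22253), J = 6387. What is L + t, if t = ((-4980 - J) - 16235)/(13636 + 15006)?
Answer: 264623958/14321 ≈ 18478.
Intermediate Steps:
t = -13801/14321 (t = ((-4980 - 1*6387) - 16235)/(13636 + 15006) = ((-4980 - 6387) - 16235)/28642 = (-11367 - 16235)*(1/28642) = -27602*1/28642 = -13801/14321 ≈ -0.96369)
L = 18479 (L = -3774 + 22253 = 18479)
L + t = 18479 - 13801/14321 = 264623958/14321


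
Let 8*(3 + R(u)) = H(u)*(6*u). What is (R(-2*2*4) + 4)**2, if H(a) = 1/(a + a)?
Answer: 121/64 ≈ 1.8906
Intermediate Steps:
H(a) = 1/(2*a)
R(u) = -21/8 (R(u) = -3 + ((1/(2*u))*(6*u))/8 = -3 + (1/8)*3 = -3 + 3/8 = -21/8)
(R(-2*2*4) + 4)**2 = (-21/8 + 4)**2 = (11/8)**2 = 121/64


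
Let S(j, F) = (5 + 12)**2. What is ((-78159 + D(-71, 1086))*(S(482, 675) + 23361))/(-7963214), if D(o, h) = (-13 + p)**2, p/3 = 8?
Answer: 922799350/3981607 ≈ 231.77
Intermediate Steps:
S(j, F) = 289 (S(j, F) = 17**2 = 289)
p = 24 (p = 3*8 = 24)
D(o, h) = 121 (D(o, h) = (-13 + 24)**2 = 11**2 = 121)
((-78159 + D(-71, 1086))*(S(482, 675) + 23361))/(-7963214) = ((-78159 + 121)*(289 + 23361))/(-7963214) = -78038*23650*(-1/7963214) = -1845598700*(-1/7963214) = 922799350/3981607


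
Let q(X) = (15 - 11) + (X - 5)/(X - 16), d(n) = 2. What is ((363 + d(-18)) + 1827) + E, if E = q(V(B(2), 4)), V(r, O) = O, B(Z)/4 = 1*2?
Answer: 26353/12 ≈ 2196.1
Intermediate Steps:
B(Z) = 8 (B(Z) = 4*(1*2) = 4*2 = 8)
q(X) = 4 + (-5 + X)/(-16 + X)
E = 49/12 (E = (-69 + 5*4)/(-16 + 4) = (-69 + 20)/(-12) = -1/12*(-49) = 49/12 ≈ 4.0833)
((363 + d(-18)) + 1827) + E = ((363 + 2) + 1827) + 49/12 = (365 + 1827) + 49/12 = 2192 + 49/12 = 26353/12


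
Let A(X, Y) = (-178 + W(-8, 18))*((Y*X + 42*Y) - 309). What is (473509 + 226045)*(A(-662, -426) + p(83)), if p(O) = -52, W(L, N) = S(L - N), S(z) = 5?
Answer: -31927193347670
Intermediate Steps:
W(L, N) = 5
A(X, Y) = 53457 - 7266*Y - 173*X*Y (A(X, Y) = (-178 + 5)*((Y*X + 42*Y) - 309) = -173*((X*Y + 42*Y) - 309) = -173*((42*Y + X*Y) - 309) = -173*(-309 + 42*Y + X*Y) = 53457 - 7266*Y - 173*X*Y)
(473509 + 226045)*(A(-662, -426) + p(83)) = (473509 + 226045)*((53457 - 7266*(-426) - 173*(-662)*(-426)) - 52) = 699554*((53457 + 3095316 - 48788076) - 52) = 699554*(-45639303 - 52) = 699554*(-45639355) = -31927193347670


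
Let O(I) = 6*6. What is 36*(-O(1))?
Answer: -1296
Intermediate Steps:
O(I) = 36
36*(-O(1)) = 36*(-1*36) = 36*(-36) = -1296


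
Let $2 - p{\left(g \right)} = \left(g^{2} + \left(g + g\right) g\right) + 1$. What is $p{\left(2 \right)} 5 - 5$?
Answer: $-60$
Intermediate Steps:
$p{\left(g \right)} = 1 - 3 g^{2}$ ($p{\left(g \right)} = 2 - \left(\left(g^{2} + \left(g + g\right) g\right) + 1\right) = 2 - \left(\left(g^{2} + 2 g g\right) + 1\right) = 2 - \left(\left(g^{2} + 2 g^{2}\right) + 1\right) = 2 - \left(3 g^{2} + 1\right) = 2 - \left(1 + 3 g^{2}\right) = 1 - 3 g^{2}$)
$p{\left(2 \right)} 5 - 5 = \left(1 - 3 \cdot 2^{2}\right) 5 - 5 = \left(1 - 12\right) 5 - 5 = \left(-11\right) 5 - 5 = -55 - 5 = -60$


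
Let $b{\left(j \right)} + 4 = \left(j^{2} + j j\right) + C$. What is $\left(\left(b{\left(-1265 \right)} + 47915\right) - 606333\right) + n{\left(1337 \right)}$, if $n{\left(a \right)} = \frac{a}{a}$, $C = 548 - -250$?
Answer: $2642827$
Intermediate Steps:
$C = 798$ ($C = 548 + 250 = 798$)
$b{\left(j \right)} = 794 + 2 j^{2}$ ($b{\left(j \right)} = -4 + \left(\left(j^{2} + j j\right) + 798\right) = -4 + \left(\left(j^{2} + j^{2}\right) + 798\right) = -4 + \left(2 j^{2} + 798\right) = -4 + \left(798 + 2 j^{2}\right) = 794 + 2 j^{2}$)
$n{\left(a \right)} = 1$
$\left(\left(b{\left(-1265 \right)} + 47915\right) - 606333\right) + n{\left(1337 \right)} = \left(\left(\left(794 + 2 \left(-1265\right)^{2}\right) + 47915\right) - 606333\right) + 1 = \left(\left(\left(794 + 2 \cdot 1600225\right) + 47915\right) - 606333\right) + 1 = \left(\left(\left(794 + 3200450\right) + 47915\right) - 606333\right) + 1 = \left(\left(3201244 + 47915\right) - 606333\right) + 1 = \left(3249159 - 606333\right) + 1 = 2642826 + 1 = 2642827$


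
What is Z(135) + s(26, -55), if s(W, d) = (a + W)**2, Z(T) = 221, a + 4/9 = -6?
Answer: 48877/81 ≈ 603.42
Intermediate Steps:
a = -58/9 (a = -4/9 - 6 = -58/9 ≈ -6.4444)
s(W, d) = (-58/9 + W)**2
Z(135) + s(26, -55) = 221 + (-58 + 9*26)**2/81 = 221 + (-58 + 234)**2/81 = 221 + (1/81)*176**2 = 221 + (1/81)*30976 = 221 + 30976/81 = 48877/81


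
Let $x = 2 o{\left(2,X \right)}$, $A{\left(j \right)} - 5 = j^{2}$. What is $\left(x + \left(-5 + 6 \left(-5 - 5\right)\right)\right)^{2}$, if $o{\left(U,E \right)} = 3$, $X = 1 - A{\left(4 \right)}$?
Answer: $3481$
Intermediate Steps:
$A{\left(j \right)} = 5 + j^{2}$
$X = -20$ ($X = 1 - \left(5 + 4^{2}\right) = 1 - \left(5 + 16\right) = 1 - 21 = -20$)
$x = 6$ ($x = 2 \cdot 3 = 6$)
$\left(x + \left(-5 + 6 \left(-5 - 5\right)\right)\right)^{2} = \left(6 + \left(-5 + 6 \left(-5 - 5\right)\right)\right)^{2} = \left(6 + \left(-5 + 6 \left(-10\right)\right)\right)^{2} = \left(6 - 65\right)^{2} = \left(-59\right)^{2} = 3481$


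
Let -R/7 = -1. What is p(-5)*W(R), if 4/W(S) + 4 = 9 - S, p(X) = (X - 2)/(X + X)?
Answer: -7/5 ≈ -1.4000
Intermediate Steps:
R = 7 (R = -7*(-1) = 7)
p(X) = (-2 + X)/(2*X) (p(X) = (-2 + X)/((2*X)) = (-2 + X)*(1/(2*X)) = (-2 + X)/(2*X))
W(S) = 4/(5 - S) (W(S) = 4/(-4 + (9 - S)) = 4/(5 - S))
p(-5)*W(R) = ((½)*(-2 - 5)/(-5))*(-4/(-5 + 7)) = ((½)*(-⅕)*(-7))*(-4/2) = 7*(-4*½)/10 = (7/10)*(-2) = -7/5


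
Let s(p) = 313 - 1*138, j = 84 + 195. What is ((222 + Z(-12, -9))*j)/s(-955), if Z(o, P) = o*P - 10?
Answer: 17856/35 ≈ 510.17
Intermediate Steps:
Z(o, P) = -10 + P*o (Z(o, P) = P*o - 10 = -10 + P*o)
j = 279
s(p) = 175 (s(p) = 313 - 138 = 175)
((222 + Z(-12, -9))*j)/s(-955) = ((222 + (-10 - 9*(-12)))*279)/175 = ((222 + (-10 + 108))*279)*(1/175) = ((222 + 98)*279)*(1/175) = (320*279)*(1/175) = 89280*(1/175) = 17856/35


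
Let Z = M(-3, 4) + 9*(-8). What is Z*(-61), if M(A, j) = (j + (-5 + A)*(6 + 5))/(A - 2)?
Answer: 16836/5 ≈ 3367.2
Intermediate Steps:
M(A, j) = (-55 + j + 11*A)/(-2 + A) (M(A, j) = (j + (-5 + A)*11)/(-2 + A) = (j + (-55 + 11*A))/(-2 + A) = (-55 + j + 11*A)/(-2 + A))
Z = -276/5 (Z = (-55 + 4 + 11*(-3))/(-2 - 3) + 9*(-8) = (-55 + 4 - 33)/(-5) - 72 = -⅕*(-84) - 72 = 84/5 - 72 = -276/5 ≈ -55.200)
Z*(-61) = -276/5*(-61) = 16836/5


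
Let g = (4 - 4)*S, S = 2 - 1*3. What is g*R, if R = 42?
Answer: 0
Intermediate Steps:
S = -1 (S = 2 - 3 = -1)
g = 0 (g = (4 - 4)*(-1) = 0*(-1) = 0)
g*R = 0*42 = 0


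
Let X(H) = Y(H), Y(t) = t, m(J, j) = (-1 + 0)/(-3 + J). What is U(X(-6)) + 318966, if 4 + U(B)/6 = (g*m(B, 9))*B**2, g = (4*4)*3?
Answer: 320094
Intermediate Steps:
m(J, j) = -1/(-3 + J)
X(H) = H
g = 48 (g = 16*3 = 48)
U(B) = -24 - 288*B**2/(-3 + B) (U(B) = -24 + 6*((48*(-1/(-3 + B)))*B**2) = -24 + 6*((-48/(-3 + B))*B**2) = -24 + 6*(-48*B**2/(-3 + B)) = -24 - 288*B**2/(-3 + B))
U(X(-6)) + 318966 = 24*(3 - 1*(-6) - 12*(-6)**2)/(-3 - 6) + 318966 = 24*(3 + 6 - 12*36)/(-9) + 318966 = 24*(-1/9)*(3 + 6 - 432) + 318966 = 24*(-1/9)*(-423) + 318966 = 1128 + 318966 = 320094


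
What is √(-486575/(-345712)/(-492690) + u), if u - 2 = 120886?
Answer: √8767981112604667444567758/8516442264 ≈ 347.69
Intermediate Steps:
u = 120888 (u = 2 + 120886 = 120888)
√(-486575/(-345712)/(-492690) + u) = √(-486575/(-345712)/(-492690) + 120888) = √(-486575*(-1/345712)*(-1/492690) + 120888) = √((486575/345712)*(-1/492690) + 120888) = √(-97315/34065769056 + 120888) = √(4118142689544413/34065769056) = √8767981112604667444567758/8516442264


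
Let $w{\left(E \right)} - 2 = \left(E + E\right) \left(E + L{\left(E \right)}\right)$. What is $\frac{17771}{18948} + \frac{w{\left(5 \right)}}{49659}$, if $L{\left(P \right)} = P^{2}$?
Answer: $\frac{98690265}{104548748} \approx 0.94396$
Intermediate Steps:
$w{\left(E \right)} = 2 + 2 E \left(E + E^{2}\right)$ ($w{\left(E \right)} = 2 + \left(E + E\right) \left(E + E^{2}\right) = 2 + 2 E \left(E + E^{2}\right)$)
$\frac{17771}{18948} + \frac{w{\left(5 \right)}}{49659} = \frac{17771}{18948} + \frac{2 + 2 \cdot 5^{2} + 2 \cdot 5^{3}}{49659} = 17771 \cdot \frac{1}{18948} + \left(2 + 2 \cdot 25 + 2 \cdot 125\right) \frac{1}{49659} = \frac{17771}{18948} + \left(2 + 50 + 250\right) \frac{1}{49659} = \frac{17771}{18948} + 302 \cdot \frac{1}{49659} = \frac{17771}{18948} + \frac{302}{49659} = \frac{98690265}{104548748}$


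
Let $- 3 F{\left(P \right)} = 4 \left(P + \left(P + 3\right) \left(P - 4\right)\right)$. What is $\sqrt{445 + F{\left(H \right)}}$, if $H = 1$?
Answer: $\frac{\sqrt{4137}}{3} \approx 21.44$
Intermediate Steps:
$F{\left(P \right)} = - \frac{4 P}{3} - \frac{4 \left(-4 + P\right) \left(3 + P\right)}{3}$ ($F{\left(P \right)} = - \frac{4 \left(P + \left(P + 3\right) \left(P - 4\right)\right)}{3} = - \frac{4 \left(P + \left(3 + P\right) \left(-4 + P\right)\right)}{3} = - \frac{4 \left(P + \left(-4 + P\right) \left(3 + P\right)\right)}{3} = - \frac{4 P + 4 \left(-4 + P\right) \left(3 + P\right)}{3} = - \frac{4 P}{3} - \frac{4 \left(-4 + P\right) \left(3 + P\right)}{3}$)
$\sqrt{445 + F{\left(H \right)}} = \sqrt{445 + \left(16 - \frac{4 \cdot 1^{2}}{3}\right)} = \sqrt{445 + \left(16 - \frac{4}{3}\right)} = \sqrt{445 + \frac{44}{3}} = \sqrt{\frac{1379}{3}} = \frac{\sqrt{4137}}{3}$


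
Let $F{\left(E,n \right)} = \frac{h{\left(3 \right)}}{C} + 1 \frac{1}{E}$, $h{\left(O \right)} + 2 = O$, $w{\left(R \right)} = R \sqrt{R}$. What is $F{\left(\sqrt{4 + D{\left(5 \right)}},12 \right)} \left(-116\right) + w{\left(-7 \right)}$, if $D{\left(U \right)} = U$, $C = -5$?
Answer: $- \frac{232}{15} - 7 i \sqrt{7} \approx -15.467 - 18.52 i$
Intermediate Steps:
$w{\left(R \right)} = R^{\frac{3}{2}}$
$h{\left(O \right)} = -2 + O$
$F{\left(E,n \right)} = - \frac{1}{5} + \frac{1}{E}$ ($F{\left(E,n \right)} = \frac{-2 + 3}{-5} + 1 \frac{1}{E} = 1 \left(- \frac{1}{5}\right) + \frac{1}{E} = - \frac{1}{5} + \frac{1}{E}$)
$F{\left(\sqrt{4 + D{\left(5 \right)}},12 \right)} \left(-116\right) + w{\left(-7 \right)} = \frac{5 - \sqrt{4 + 5}}{5 \sqrt{4 + 5}} \left(-116\right) + \left(-7\right)^{\frac{3}{2}} = \frac{5 - \sqrt{9}}{5 \sqrt{9}} \left(-116\right) - 7 i \sqrt{7} = \frac{5 - 3}{5 \cdot 3} \left(-116\right) - 7 i \sqrt{7} = \frac{1}{5} \cdot \frac{1}{3} \left(5 - 3\right) \left(-116\right) - 7 i \sqrt{7} = \frac{1}{5} \cdot \frac{1}{3} \cdot 2 \left(-116\right) - 7 i \sqrt{7} = \frac{2}{15} \left(-116\right) - 7 i \sqrt{7} = - \frac{232}{15} - 7 i \sqrt{7}$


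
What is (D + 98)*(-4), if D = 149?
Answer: -988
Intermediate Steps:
(D + 98)*(-4) = (149 + 98)*(-4) = 247*(-4) = -988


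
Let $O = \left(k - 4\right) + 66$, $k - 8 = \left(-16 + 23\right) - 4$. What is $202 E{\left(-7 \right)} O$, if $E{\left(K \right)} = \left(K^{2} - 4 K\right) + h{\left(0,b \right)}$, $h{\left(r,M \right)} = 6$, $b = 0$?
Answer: $1223918$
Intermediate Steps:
$k = 11$ ($k = 8 + \left(\left(-16 + 23\right) - 4\right) = 8 + \left(7 - 4\right) = 8 + 3 = 11$)
$E{\left(K \right)} = 6 + K^{2} - 4 K$ ($E{\left(K \right)} = \left(K^{2} - 4 K\right) + 6 = 6 + K^{2} - 4 K$)
$O = 73$ ($O = \left(11 - 4\right) + 66 = 7 + 66 = 73$)
$202 E{\left(-7 \right)} O = 202 \left(6 + \left(-7\right)^{2} - -28\right) 73 = 202 \left(6 + 49 + 28\right) 73 = 202 \cdot 83 \cdot 73 = 16766 \cdot 73 = 1223918$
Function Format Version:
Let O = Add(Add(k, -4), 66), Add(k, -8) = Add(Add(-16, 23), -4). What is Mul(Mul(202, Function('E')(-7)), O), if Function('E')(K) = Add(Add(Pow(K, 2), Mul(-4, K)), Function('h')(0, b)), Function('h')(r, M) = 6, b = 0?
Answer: 1223918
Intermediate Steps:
k = 11 (k = Add(8, Add(Add(-16, 23), -4)) = Add(8, Add(7, -4)) = Add(8, 3) = 11)
Function('E')(K) = Add(6, Pow(K, 2), Mul(-4, K)) (Function('E')(K) = Add(Add(Pow(K, 2), Mul(-4, K)), 6) = Add(6, Pow(K, 2), Mul(-4, K)))
O = 73 (O = Add(Add(11, -4), 66) = Add(7, 66) = 73)
Mul(Mul(202, Function('E')(-7)), O) = Mul(Mul(202, Add(6, Pow(-7, 2), Mul(-4, -7))), 73) = Mul(Mul(202, Add(6, 49, 28)), 73) = Mul(Mul(202, 83), 73) = Mul(16766, 73) = 1223918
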